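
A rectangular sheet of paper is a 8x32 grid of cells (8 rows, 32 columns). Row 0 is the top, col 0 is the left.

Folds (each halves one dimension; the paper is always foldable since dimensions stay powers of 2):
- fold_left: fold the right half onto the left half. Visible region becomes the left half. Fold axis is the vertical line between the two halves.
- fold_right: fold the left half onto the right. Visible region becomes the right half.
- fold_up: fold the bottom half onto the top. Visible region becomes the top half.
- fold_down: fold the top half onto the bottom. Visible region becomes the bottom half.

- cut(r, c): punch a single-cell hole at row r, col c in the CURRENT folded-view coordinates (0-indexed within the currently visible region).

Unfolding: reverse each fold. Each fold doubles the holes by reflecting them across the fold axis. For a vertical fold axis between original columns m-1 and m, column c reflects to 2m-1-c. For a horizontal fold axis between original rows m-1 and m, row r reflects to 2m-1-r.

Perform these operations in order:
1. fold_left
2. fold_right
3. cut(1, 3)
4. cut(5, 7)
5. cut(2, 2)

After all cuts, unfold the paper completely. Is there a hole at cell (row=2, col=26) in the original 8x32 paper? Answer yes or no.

Answer: yes

Derivation:
Op 1 fold_left: fold axis v@16; visible region now rows[0,8) x cols[0,16) = 8x16
Op 2 fold_right: fold axis v@8; visible region now rows[0,8) x cols[8,16) = 8x8
Op 3 cut(1, 3): punch at orig (1,11); cuts so far [(1, 11)]; region rows[0,8) x cols[8,16) = 8x8
Op 4 cut(5, 7): punch at orig (5,15); cuts so far [(1, 11), (5, 15)]; region rows[0,8) x cols[8,16) = 8x8
Op 5 cut(2, 2): punch at orig (2,10); cuts so far [(1, 11), (2, 10), (5, 15)]; region rows[0,8) x cols[8,16) = 8x8
Unfold 1 (reflect across v@8): 6 holes -> [(1, 4), (1, 11), (2, 5), (2, 10), (5, 0), (5, 15)]
Unfold 2 (reflect across v@16): 12 holes -> [(1, 4), (1, 11), (1, 20), (1, 27), (2, 5), (2, 10), (2, 21), (2, 26), (5, 0), (5, 15), (5, 16), (5, 31)]
Holes: [(1, 4), (1, 11), (1, 20), (1, 27), (2, 5), (2, 10), (2, 21), (2, 26), (5, 0), (5, 15), (5, 16), (5, 31)]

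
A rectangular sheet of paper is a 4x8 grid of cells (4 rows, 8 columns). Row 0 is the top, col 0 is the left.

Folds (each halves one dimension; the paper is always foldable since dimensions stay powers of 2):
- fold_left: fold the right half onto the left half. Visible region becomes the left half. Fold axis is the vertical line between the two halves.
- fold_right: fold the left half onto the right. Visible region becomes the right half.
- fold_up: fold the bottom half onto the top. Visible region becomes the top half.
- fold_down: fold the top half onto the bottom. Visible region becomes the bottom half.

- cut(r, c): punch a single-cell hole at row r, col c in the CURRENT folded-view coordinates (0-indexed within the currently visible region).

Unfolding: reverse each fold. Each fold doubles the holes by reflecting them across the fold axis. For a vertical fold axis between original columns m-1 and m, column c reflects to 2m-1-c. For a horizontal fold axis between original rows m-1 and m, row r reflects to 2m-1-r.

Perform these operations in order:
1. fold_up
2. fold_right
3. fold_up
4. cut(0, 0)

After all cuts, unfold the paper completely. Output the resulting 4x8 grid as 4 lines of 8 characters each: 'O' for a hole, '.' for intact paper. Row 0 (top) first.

Answer: ...OO...
...OO...
...OO...
...OO...

Derivation:
Op 1 fold_up: fold axis h@2; visible region now rows[0,2) x cols[0,8) = 2x8
Op 2 fold_right: fold axis v@4; visible region now rows[0,2) x cols[4,8) = 2x4
Op 3 fold_up: fold axis h@1; visible region now rows[0,1) x cols[4,8) = 1x4
Op 4 cut(0, 0): punch at orig (0,4); cuts so far [(0, 4)]; region rows[0,1) x cols[4,8) = 1x4
Unfold 1 (reflect across h@1): 2 holes -> [(0, 4), (1, 4)]
Unfold 2 (reflect across v@4): 4 holes -> [(0, 3), (0, 4), (1, 3), (1, 4)]
Unfold 3 (reflect across h@2): 8 holes -> [(0, 3), (0, 4), (1, 3), (1, 4), (2, 3), (2, 4), (3, 3), (3, 4)]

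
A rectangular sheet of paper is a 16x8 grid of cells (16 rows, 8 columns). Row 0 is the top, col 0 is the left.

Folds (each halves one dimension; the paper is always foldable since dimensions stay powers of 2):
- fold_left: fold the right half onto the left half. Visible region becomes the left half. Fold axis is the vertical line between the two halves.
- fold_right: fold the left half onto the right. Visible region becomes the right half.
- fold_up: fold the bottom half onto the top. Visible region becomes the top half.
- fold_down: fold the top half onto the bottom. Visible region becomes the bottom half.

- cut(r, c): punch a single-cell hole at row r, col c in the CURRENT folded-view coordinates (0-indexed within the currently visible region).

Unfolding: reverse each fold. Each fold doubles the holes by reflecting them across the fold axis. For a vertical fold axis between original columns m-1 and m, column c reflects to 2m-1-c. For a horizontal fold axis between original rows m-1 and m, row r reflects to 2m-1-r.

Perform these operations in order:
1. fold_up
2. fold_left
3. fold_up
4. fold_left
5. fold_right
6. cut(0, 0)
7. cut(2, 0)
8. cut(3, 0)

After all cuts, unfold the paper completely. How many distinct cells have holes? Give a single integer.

Answer: 96

Derivation:
Op 1 fold_up: fold axis h@8; visible region now rows[0,8) x cols[0,8) = 8x8
Op 2 fold_left: fold axis v@4; visible region now rows[0,8) x cols[0,4) = 8x4
Op 3 fold_up: fold axis h@4; visible region now rows[0,4) x cols[0,4) = 4x4
Op 4 fold_left: fold axis v@2; visible region now rows[0,4) x cols[0,2) = 4x2
Op 5 fold_right: fold axis v@1; visible region now rows[0,4) x cols[1,2) = 4x1
Op 6 cut(0, 0): punch at orig (0,1); cuts so far [(0, 1)]; region rows[0,4) x cols[1,2) = 4x1
Op 7 cut(2, 0): punch at orig (2,1); cuts so far [(0, 1), (2, 1)]; region rows[0,4) x cols[1,2) = 4x1
Op 8 cut(3, 0): punch at orig (3,1); cuts so far [(0, 1), (2, 1), (3, 1)]; region rows[0,4) x cols[1,2) = 4x1
Unfold 1 (reflect across v@1): 6 holes -> [(0, 0), (0, 1), (2, 0), (2, 1), (3, 0), (3, 1)]
Unfold 2 (reflect across v@2): 12 holes -> [(0, 0), (0, 1), (0, 2), (0, 3), (2, 0), (2, 1), (2, 2), (2, 3), (3, 0), (3, 1), (3, 2), (3, 3)]
Unfold 3 (reflect across h@4): 24 holes -> [(0, 0), (0, 1), (0, 2), (0, 3), (2, 0), (2, 1), (2, 2), (2, 3), (3, 0), (3, 1), (3, 2), (3, 3), (4, 0), (4, 1), (4, 2), (4, 3), (5, 0), (5, 1), (5, 2), (5, 3), (7, 0), (7, 1), (7, 2), (7, 3)]
Unfold 4 (reflect across v@4): 48 holes -> [(0, 0), (0, 1), (0, 2), (0, 3), (0, 4), (0, 5), (0, 6), (0, 7), (2, 0), (2, 1), (2, 2), (2, 3), (2, 4), (2, 5), (2, 6), (2, 7), (3, 0), (3, 1), (3, 2), (3, 3), (3, 4), (3, 5), (3, 6), (3, 7), (4, 0), (4, 1), (4, 2), (4, 3), (4, 4), (4, 5), (4, 6), (4, 7), (5, 0), (5, 1), (5, 2), (5, 3), (5, 4), (5, 5), (5, 6), (5, 7), (7, 0), (7, 1), (7, 2), (7, 3), (7, 4), (7, 5), (7, 6), (7, 7)]
Unfold 5 (reflect across h@8): 96 holes -> [(0, 0), (0, 1), (0, 2), (0, 3), (0, 4), (0, 5), (0, 6), (0, 7), (2, 0), (2, 1), (2, 2), (2, 3), (2, 4), (2, 5), (2, 6), (2, 7), (3, 0), (3, 1), (3, 2), (3, 3), (3, 4), (3, 5), (3, 6), (3, 7), (4, 0), (4, 1), (4, 2), (4, 3), (4, 4), (4, 5), (4, 6), (4, 7), (5, 0), (5, 1), (5, 2), (5, 3), (5, 4), (5, 5), (5, 6), (5, 7), (7, 0), (7, 1), (7, 2), (7, 3), (7, 4), (7, 5), (7, 6), (7, 7), (8, 0), (8, 1), (8, 2), (8, 3), (8, 4), (8, 5), (8, 6), (8, 7), (10, 0), (10, 1), (10, 2), (10, 3), (10, 4), (10, 5), (10, 6), (10, 7), (11, 0), (11, 1), (11, 2), (11, 3), (11, 4), (11, 5), (11, 6), (11, 7), (12, 0), (12, 1), (12, 2), (12, 3), (12, 4), (12, 5), (12, 6), (12, 7), (13, 0), (13, 1), (13, 2), (13, 3), (13, 4), (13, 5), (13, 6), (13, 7), (15, 0), (15, 1), (15, 2), (15, 3), (15, 4), (15, 5), (15, 6), (15, 7)]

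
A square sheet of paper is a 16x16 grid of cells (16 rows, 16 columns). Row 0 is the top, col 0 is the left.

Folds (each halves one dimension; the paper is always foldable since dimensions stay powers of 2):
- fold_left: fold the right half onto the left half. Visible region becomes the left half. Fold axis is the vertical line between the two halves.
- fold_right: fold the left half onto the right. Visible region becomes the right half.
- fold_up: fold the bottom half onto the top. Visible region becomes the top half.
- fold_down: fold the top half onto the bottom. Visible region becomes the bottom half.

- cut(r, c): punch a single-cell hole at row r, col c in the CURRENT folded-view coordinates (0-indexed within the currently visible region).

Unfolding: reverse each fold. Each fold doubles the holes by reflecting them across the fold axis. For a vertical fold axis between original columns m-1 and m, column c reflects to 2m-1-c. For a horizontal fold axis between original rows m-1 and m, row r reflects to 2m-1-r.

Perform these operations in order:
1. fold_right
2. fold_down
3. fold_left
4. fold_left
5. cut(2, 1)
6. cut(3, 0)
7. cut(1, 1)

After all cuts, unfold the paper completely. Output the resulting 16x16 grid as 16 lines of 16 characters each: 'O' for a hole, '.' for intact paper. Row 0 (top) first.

Op 1 fold_right: fold axis v@8; visible region now rows[0,16) x cols[8,16) = 16x8
Op 2 fold_down: fold axis h@8; visible region now rows[8,16) x cols[8,16) = 8x8
Op 3 fold_left: fold axis v@12; visible region now rows[8,16) x cols[8,12) = 8x4
Op 4 fold_left: fold axis v@10; visible region now rows[8,16) x cols[8,10) = 8x2
Op 5 cut(2, 1): punch at orig (10,9); cuts so far [(10, 9)]; region rows[8,16) x cols[8,10) = 8x2
Op 6 cut(3, 0): punch at orig (11,8); cuts so far [(10, 9), (11, 8)]; region rows[8,16) x cols[8,10) = 8x2
Op 7 cut(1, 1): punch at orig (9,9); cuts so far [(9, 9), (10, 9), (11, 8)]; region rows[8,16) x cols[8,10) = 8x2
Unfold 1 (reflect across v@10): 6 holes -> [(9, 9), (9, 10), (10, 9), (10, 10), (11, 8), (11, 11)]
Unfold 2 (reflect across v@12): 12 holes -> [(9, 9), (9, 10), (9, 13), (9, 14), (10, 9), (10, 10), (10, 13), (10, 14), (11, 8), (11, 11), (11, 12), (11, 15)]
Unfold 3 (reflect across h@8): 24 holes -> [(4, 8), (4, 11), (4, 12), (4, 15), (5, 9), (5, 10), (5, 13), (5, 14), (6, 9), (6, 10), (6, 13), (6, 14), (9, 9), (9, 10), (9, 13), (9, 14), (10, 9), (10, 10), (10, 13), (10, 14), (11, 8), (11, 11), (11, 12), (11, 15)]
Unfold 4 (reflect across v@8): 48 holes -> [(4, 0), (4, 3), (4, 4), (4, 7), (4, 8), (4, 11), (4, 12), (4, 15), (5, 1), (5, 2), (5, 5), (5, 6), (5, 9), (5, 10), (5, 13), (5, 14), (6, 1), (6, 2), (6, 5), (6, 6), (6, 9), (6, 10), (6, 13), (6, 14), (9, 1), (9, 2), (9, 5), (9, 6), (9, 9), (9, 10), (9, 13), (9, 14), (10, 1), (10, 2), (10, 5), (10, 6), (10, 9), (10, 10), (10, 13), (10, 14), (11, 0), (11, 3), (11, 4), (11, 7), (11, 8), (11, 11), (11, 12), (11, 15)]

Answer: ................
................
................
................
O..OO..OO..OO..O
.OO..OO..OO..OO.
.OO..OO..OO..OO.
................
................
.OO..OO..OO..OO.
.OO..OO..OO..OO.
O..OO..OO..OO..O
................
................
................
................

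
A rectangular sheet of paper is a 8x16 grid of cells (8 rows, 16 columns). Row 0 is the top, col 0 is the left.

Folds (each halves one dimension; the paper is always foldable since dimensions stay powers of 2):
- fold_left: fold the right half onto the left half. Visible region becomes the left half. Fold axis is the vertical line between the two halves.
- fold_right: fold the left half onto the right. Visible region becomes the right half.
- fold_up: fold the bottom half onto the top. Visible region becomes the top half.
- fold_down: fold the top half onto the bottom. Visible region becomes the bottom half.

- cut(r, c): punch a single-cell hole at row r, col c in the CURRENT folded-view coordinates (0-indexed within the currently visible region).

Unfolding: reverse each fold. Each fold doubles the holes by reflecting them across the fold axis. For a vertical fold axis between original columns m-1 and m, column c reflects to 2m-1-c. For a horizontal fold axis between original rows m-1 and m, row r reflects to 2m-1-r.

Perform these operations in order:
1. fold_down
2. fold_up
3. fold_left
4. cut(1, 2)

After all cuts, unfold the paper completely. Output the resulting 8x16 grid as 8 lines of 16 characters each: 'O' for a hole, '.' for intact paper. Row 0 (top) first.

Answer: ................
..O..........O..
..O..........O..
................
................
..O..........O..
..O..........O..
................

Derivation:
Op 1 fold_down: fold axis h@4; visible region now rows[4,8) x cols[0,16) = 4x16
Op 2 fold_up: fold axis h@6; visible region now rows[4,6) x cols[0,16) = 2x16
Op 3 fold_left: fold axis v@8; visible region now rows[4,6) x cols[0,8) = 2x8
Op 4 cut(1, 2): punch at orig (5,2); cuts so far [(5, 2)]; region rows[4,6) x cols[0,8) = 2x8
Unfold 1 (reflect across v@8): 2 holes -> [(5, 2), (5, 13)]
Unfold 2 (reflect across h@6): 4 holes -> [(5, 2), (5, 13), (6, 2), (6, 13)]
Unfold 3 (reflect across h@4): 8 holes -> [(1, 2), (1, 13), (2, 2), (2, 13), (5, 2), (5, 13), (6, 2), (6, 13)]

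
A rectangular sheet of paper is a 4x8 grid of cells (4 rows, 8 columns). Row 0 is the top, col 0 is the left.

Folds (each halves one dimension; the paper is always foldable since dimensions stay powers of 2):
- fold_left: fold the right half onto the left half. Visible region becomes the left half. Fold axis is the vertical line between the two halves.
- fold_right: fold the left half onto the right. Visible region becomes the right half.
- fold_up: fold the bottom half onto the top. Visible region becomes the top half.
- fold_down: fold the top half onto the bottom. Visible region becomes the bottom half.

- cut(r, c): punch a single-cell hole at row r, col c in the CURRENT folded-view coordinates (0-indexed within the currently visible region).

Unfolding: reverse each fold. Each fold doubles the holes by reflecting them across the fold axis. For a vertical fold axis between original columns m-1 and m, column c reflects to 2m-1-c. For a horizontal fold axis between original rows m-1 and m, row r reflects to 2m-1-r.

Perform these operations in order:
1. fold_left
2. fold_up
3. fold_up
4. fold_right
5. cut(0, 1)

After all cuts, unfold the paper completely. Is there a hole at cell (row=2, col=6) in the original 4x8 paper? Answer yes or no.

Answer: no

Derivation:
Op 1 fold_left: fold axis v@4; visible region now rows[0,4) x cols[0,4) = 4x4
Op 2 fold_up: fold axis h@2; visible region now rows[0,2) x cols[0,4) = 2x4
Op 3 fold_up: fold axis h@1; visible region now rows[0,1) x cols[0,4) = 1x4
Op 4 fold_right: fold axis v@2; visible region now rows[0,1) x cols[2,4) = 1x2
Op 5 cut(0, 1): punch at orig (0,3); cuts so far [(0, 3)]; region rows[0,1) x cols[2,4) = 1x2
Unfold 1 (reflect across v@2): 2 holes -> [(0, 0), (0, 3)]
Unfold 2 (reflect across h@1): 4 holes -> [(0, 0), (0, 3), (1, 0), (1, 3)]
Unfold 3 (reflect across h@2): 8 holes -> [(0, 0), (0, 3), (1, 0), (1, 3), (2, 0), (2, 3), (3, 0), (3, 3)]
Unfold 4 (reflect across v@4): 16 holes -> [(0, 0), (0, 3), (0, 4), (0, 7), (1, 0), (1, 3), (1, 4), (1, 7), (2, 0), (2, 3), (2, 4), (2, 7), (3, 0), (3, 3), (3, 4), (3, 7)]
Holes: [(0, 0), (0, 3), (0, 4), (0, 7), (1, 0), (1, 3), (1, 4), (1, 7), (2, 0), (2, 3), (2, 4), (2, 7), (3, 0), (3, 3), (3, 4), (3, 7)]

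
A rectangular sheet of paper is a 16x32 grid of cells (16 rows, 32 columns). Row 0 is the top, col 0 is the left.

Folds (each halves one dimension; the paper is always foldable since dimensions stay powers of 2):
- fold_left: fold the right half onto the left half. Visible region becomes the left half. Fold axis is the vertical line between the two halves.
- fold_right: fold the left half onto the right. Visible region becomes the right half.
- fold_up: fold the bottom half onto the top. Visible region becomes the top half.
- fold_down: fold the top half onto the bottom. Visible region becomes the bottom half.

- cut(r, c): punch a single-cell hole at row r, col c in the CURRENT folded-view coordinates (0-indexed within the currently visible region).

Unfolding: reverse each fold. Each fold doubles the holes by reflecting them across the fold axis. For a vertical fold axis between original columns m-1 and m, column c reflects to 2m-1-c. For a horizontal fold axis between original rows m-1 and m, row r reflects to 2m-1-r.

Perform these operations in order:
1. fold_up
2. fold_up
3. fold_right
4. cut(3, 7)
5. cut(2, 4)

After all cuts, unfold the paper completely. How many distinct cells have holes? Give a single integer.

Answer: 16

Derivation:
Op 1 fold_up: fold axis h@8; visible region now rows[0,8) x cols[0,32) = 8x32
Op 2 fold_up: fold axis h@4; visible region now rows[0,4) x cols[0,32) = 4x32
Op 3 fold_right: fold axis v@16; visible region now rows[0,4) x cols[16,32) = 4x16
Op 4 cut(3, 7): punch at orig (3,23); cuts so far [(3, 23)]; region rows[0,4) x cols[16,32) = 4x16
Op 5 cut(2, 4): punch at orig (2,20); cuts so far [(2, 20), (3, 23)]; region rows[0,4) x cols[16,32) = 4x16
Unfold 1 (reflect across v@16): 4 holes -> [(2, 11), (2, 20), (3, 8), (3, 23)]
Unfold 2 (reflect across h@4): 8 holes -> [(2, 11), (2, 20), (3, 8), (3, 23), (4, 8), (4, 23), (5, 11), (5, 20)]
Unfold 3 (reflect across h@8): 16 holes -> [(2, 11), (2, 20), (3, 8), (3, 23), (4, 8), (4, 23), (5, 11), (5, 20), (10, 11), (10, 20), (11, 8), (11, 23), (12, 8), (12, 23), (13, 11), (13, 20)]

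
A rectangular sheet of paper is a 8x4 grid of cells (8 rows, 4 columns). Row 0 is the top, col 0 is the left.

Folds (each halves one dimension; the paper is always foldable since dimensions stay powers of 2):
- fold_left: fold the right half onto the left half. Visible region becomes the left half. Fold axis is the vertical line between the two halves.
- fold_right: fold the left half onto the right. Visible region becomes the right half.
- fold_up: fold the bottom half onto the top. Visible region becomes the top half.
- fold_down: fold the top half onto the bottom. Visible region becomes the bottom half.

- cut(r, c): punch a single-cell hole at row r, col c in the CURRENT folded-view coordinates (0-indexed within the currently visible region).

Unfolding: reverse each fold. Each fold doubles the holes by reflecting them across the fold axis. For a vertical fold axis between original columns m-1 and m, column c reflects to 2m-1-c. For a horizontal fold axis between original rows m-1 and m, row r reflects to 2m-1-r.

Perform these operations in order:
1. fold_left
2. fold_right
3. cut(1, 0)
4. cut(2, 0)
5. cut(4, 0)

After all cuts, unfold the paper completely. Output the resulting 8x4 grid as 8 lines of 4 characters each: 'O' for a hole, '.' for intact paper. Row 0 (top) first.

Op 1 fold_left: fold axis v@2; visible region now rows[0,8) x cols[0,2) = 8x2
Op 2 fold_right: fold axis v@1; visible region now rows[0,8) x cols[1,2) = 8x1
Op 3 cut(1, 0): punch at orig (1,1); cuts so far [(1, 1)]; region rows[0,8) x cols[1,2) = 8x1
Op 4 cut(2, 0): punch at orig (2,1); cuts so far [(1, 1), (2, 1)]; region rows[0,8) x cols[1,2) = 8x1
Op 5 cut(4, 0): punch at orig (4,1); cuts so far [(1, 1), (2, 1), (4, 1)]; region rows[0,8) x cols[1,2) = 8x1
Unfold 1 (reflect across v@1): 6 holes -> [(1, 0), (1, 1), (2, 0), (2, 1), (4, 0), (4, 1)]
Unfold 2 (reflect across v@2): 12 holes -> [(1, 0), (1, 1), (1, 2), (1, 3), (2, 0), (2, 1), (2, 2), (2, 3), (4, 0), (4, 1), (4, 2), (4, 3)]

Answer: ....
OOOO
OOOO
....
OOOO
....
....
....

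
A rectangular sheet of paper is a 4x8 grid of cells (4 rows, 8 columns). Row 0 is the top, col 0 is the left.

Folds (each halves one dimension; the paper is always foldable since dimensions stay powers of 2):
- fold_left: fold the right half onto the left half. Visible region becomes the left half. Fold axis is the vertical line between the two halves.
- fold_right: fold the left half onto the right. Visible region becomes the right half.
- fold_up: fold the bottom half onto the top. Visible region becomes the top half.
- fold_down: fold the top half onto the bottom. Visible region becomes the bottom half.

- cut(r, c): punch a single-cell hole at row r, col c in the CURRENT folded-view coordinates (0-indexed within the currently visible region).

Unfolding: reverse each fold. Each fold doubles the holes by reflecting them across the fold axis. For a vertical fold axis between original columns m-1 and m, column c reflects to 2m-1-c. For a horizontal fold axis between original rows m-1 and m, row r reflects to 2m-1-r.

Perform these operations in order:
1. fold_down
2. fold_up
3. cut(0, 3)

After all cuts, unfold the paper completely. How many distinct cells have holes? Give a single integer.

Answer: 4

Derivation:
Op 1 fold_down: fold axis h@2; visible region now rows[2,4) x cols[0,8) = 2x8
Op 2 fold_up: fold axis h@3; visible region now rows[2,3) x cols[0,8) = 1x8
Op 3 cut(0, 3): punch at orig (2,3); cuts so far [(2, 3)]; region rows[2,3) x cols[0,8) = 1x8
Unfold 1 (reflect across h@3): 2 holes -> [(2, 3), (3, 3)]
Unfold 2 (reflect across h@2): 4 holes -> [(0, 3), (1, 3), (2, 3), (3, 3)]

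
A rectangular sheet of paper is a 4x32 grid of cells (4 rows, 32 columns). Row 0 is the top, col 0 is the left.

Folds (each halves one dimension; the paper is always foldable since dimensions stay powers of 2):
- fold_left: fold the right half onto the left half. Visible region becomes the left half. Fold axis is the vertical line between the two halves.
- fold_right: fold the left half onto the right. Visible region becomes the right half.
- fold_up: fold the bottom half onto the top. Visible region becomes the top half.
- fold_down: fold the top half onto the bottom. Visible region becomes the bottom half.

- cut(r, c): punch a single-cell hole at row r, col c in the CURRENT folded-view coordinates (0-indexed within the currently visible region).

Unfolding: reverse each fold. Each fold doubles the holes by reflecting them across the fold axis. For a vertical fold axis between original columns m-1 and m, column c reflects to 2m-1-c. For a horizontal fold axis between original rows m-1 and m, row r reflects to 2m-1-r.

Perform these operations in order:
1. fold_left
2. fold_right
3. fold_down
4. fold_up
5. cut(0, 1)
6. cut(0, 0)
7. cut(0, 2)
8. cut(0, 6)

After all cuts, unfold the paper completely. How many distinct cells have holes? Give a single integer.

Op 1 fold_left: fold axis v@16; visible region now rows[0,4) x cols[0,16) = 4x16
Op 2 fold_right: fold axis v@8; visible region now rows[0,4) x cols[8,16) = 4x8
Op 3 fold_down: fold axis h@2; visible region now rows[2,4) x cols[8,16) = 2x8
Op 4 fold_up: fold axis h@3; visible region now rows[2,3) x cols[8,16) = 1x8
Op 5 cut(0, 1): punch at orig (2,9); cuts so far [(2, 9)]; region rows[2,3) x cols[8,16) = 1x8
Op 6 cut(0, 0): punch at orig (2,8); cuts so far [(2, 8), (2, 9)]; region rows[2,3) x cols[8,16) = 1x8
Op 7 cut(0, 2): punch at orig (2,10); cuts so far [(2, 8), (2, 9), (2, 10)]; region rows[2,3) x cols[8,16) = 1x8
Op 8 cut(0, 6): punch at orig (2,14); cuts so far [(2, 8), (2, 9), (2, 10), (2, 14)]; region rows[2,3) x cols[8,16) = 1x8
Unfold 1 (reflect across h@3): 8 holes -> [(2, 8), (2, 9), (2, 10), (2, 14), (3, 8), (3, 9), (3, 10), (3, 14)]
Unfold 2 (reflect across h@2): 16 holes -> [(0, 8), (0, 9), (0, 10), (0, 14), (1, 8), (1, 9), (1, 10), (1, 14), (2, 8), (2, 9), (2, 10), (2, 14), (3, 8), (3, 9), (3, 10), (3, 14)]
Unfold 3 (reflect across v@8): 32 holes -> [(0, 1), (0, 5), (0, 6), (0, 7), (0, 8), (0, 9), (0, 10), (0, 14), (1, 1), (1, 5), (1, 6), (1, 7), (1, 8), (1, 9), (1, 10), (1, 14), (2, 1), (2, 5), (2, 6), (2, 7), (2, 8), (2, 9), (2, 10), (2, 14), (3, 1), (3, 5), (3, 6), (3, 7), (3, 8), (3, 9), (3, 10), (3, 14)]
Unfold 4 (reflect across v@16): 64 holes -> [(0, 1), (0, 5), (0, 6), (0, 7), (0, 8), (0, 9), (0, 10), (0, 14), (0, 17), (0, 21), (0, 22), (0, 23), (0, 24), (0, 25), (0, 26), (0, 30), (1, 1), (1, 5), (1, 6), (1, 7), (1, 8), (1, 9), (1, 10), (1, 14), (1, 17), (1, 21), (1, 22), (1, 23), (1, 24), (1, 25), (1, 26), (1, 30), (2, 1), (2, 5), (2, 6), (2, 7), (2, 8), (2, 9), (2, 10), (2, 14), (2, 17), (2, 21), (2, 22), (2, 23), (2, 24), (2, 25), (2, 26), (2, 30), (3, 1), (3, 5), (3, 6), (3, 7), (3, 8), (3, 9), (3, 10), (3, 14), (3, 17), (3, 21), (3, 22), (3, 23), (3, 24), (3, 25), (3, 26), (3, 30)]

Answer: 64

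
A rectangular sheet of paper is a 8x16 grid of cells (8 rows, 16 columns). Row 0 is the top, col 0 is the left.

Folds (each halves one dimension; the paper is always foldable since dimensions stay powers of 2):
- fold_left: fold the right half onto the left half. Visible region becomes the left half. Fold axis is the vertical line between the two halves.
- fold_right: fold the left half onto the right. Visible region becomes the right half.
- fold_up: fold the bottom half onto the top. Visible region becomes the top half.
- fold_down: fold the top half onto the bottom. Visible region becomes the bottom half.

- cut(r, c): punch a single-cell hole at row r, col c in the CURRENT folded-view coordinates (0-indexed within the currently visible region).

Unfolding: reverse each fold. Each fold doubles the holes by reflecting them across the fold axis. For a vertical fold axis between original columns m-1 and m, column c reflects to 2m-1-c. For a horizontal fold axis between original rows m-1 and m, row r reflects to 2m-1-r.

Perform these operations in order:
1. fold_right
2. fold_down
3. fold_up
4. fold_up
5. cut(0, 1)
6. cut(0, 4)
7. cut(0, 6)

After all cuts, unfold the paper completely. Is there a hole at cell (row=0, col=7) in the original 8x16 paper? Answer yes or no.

Op 1 fold_right: fold axis v@8; visible region now rows[0,8) x cols[8,16) = 8x8
Op 2 fold_down: fold axis h@4; visible region now rows[4,8) x cols[8,16) = 4x8
Op 3 fold_up: fold axis h@6; visible region now rows[4,6) x cols[8,16) = 2x8
Op 4 fold_up: fold axis h@5; visible region now rows[4,5) x cols[8,16) = 1x8
Op 5 cut(0, 1): punch at orig (4,9); cuts so far [(4, 9)]; region rows[4,5) x cols[8,16) = 1x8
Op 6 cut(0, 4): punch at orig (4,12); cuts so far [(4, 9), (4, 12)]; region rows[4,5) x cols[8,16) = 1x8
Op 7 cut(0, 6): punch at orig (4,14); cuts so far [(4, 9), (4, 12), (4, 14)]; region rows[4,5) x cols[8,16) = 1x8
Unfold 1 (reflect across h@5): 6 holes -> [(4, 9), (4, 12), (4, 14), (5, 9), (5, 12), (5, 14)]
Unfold 2 (reflect across h@6): 12 holes -> [(4, 9), (4, 12), (4, 14), (5, 9), (5, 12), (5, 14), (6, 9), (6, 12), (6, 14), (7, 9), (7, 12), (7, 14)]
Unfold 3 (reflect across h@4): 24 holes -> [(0, 9), (0, 12), (0, 14), (1, 9), (1, 12), (1, 14), (2, 9), (2, 12), (2, 14), (3, 9), (3, 12), (3, 14), (4, 9), (4, 12), (4, 14), (5, 9), (5, 12), (5, 14), (6, 9), (6, 12), (6, 14), (7, 9), (7, 12), (7, 14)]
Unfold 4 (reflect across v@8): 48 holes -> [(0, 1), (0, 3), (0, 6), (0, 9), (0, 12), (0, 14), (1, 1), (1, 3), (1, 6), (1, 9), (1, 12), (1, 14), (2, 1), (2, 3), (2, 6), (2, 9), (2, 12), (2, 14), (3, 1), (3, 3), (3, 6), (3, 9), (3, 12), (3, 14), (4, 1), (4, 3), (4, 6), (4, 9), (4, 12), (4, 14), (5, 1), (5, 3), (5, 6), (5, 9), (5, 12), (5, 14), (6, 1), (6, 3), (6, 6), (6, 9), (6, 12), (6, 14), (7, 1), (7, 3), (7, 6), (7, 9), (7, 12), (7, 14)]
Holes: [(0, 1), (0, 3), (0, 6), (0, 9), (0, 12), (0, 14), (1, 1), (1, 3), (1, 6), (1, 9), (1, 12), (1, 14), (2, 1), (2, 3), (2, 6), (2, 9), (2, 12), (2, 14), (3, 1), (3, 3), (3, 6), (3, 9), (3, 12), (3, 14), (4, 1), (4, 3), (4, 6), (4, 9), (4, 12), (4, 14), (5, 1), (5, 3), (5, 6), (5, 9), (5, 12), (5, 14), (6, 1), (6, 3), (6, 6), (6, 9), (6, 12), (6, 14), (7, 1), (7, 3), (7, 6), (7, 9), (7, 12), (7, 14)]

Answer: no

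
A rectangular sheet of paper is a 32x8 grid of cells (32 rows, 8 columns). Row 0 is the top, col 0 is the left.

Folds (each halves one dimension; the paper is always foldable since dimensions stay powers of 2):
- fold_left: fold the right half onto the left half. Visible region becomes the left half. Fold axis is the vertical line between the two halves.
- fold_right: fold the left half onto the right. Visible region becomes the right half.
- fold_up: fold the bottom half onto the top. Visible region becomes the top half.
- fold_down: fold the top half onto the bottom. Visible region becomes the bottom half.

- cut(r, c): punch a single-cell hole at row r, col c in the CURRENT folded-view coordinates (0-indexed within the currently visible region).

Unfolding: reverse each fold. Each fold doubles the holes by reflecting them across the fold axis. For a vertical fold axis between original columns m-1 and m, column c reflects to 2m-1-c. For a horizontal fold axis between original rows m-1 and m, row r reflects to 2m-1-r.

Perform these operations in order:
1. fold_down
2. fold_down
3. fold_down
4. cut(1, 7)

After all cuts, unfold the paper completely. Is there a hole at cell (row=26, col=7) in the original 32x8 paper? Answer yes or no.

Op 1 fold_down: fold axis h@16; visible region now rows[16,32) x cols[0,8) = 16x8
Op 2 fold_down: fold axis h@24; visible region now rows[24,32) x cols[0,8) = 8x8
Op 3 fold_down: fold axis h@28; visible region now rows[28,32) x cols[0,8) = 4x8
Op 4 cut(1, 7): punch at orig (29,7); cuts so far [(29, 7)]; region rows[28,32) x cols[0,8) = 4x8
Unfold 1 (reflect across h@28): 2 holes -> [(26, 7), (29, 7)]
Unfold 2 (reflect across h@24): 4 holes -> [(18, 7), (21, 7), (26, 7), (29, 7)]
Unfold 3 (reflect across h@16): 8 holes -> [(2, 7), (5, 7), (10, 7), (13, 7), (18, 7), (21, 7), (26, 7), (29, 7)]
Holes: [(2, 7), (5, 7), (10, 7), (13, 7), (18, 7), (21, 7), (26, 7), (29, 7)]

Answer: yes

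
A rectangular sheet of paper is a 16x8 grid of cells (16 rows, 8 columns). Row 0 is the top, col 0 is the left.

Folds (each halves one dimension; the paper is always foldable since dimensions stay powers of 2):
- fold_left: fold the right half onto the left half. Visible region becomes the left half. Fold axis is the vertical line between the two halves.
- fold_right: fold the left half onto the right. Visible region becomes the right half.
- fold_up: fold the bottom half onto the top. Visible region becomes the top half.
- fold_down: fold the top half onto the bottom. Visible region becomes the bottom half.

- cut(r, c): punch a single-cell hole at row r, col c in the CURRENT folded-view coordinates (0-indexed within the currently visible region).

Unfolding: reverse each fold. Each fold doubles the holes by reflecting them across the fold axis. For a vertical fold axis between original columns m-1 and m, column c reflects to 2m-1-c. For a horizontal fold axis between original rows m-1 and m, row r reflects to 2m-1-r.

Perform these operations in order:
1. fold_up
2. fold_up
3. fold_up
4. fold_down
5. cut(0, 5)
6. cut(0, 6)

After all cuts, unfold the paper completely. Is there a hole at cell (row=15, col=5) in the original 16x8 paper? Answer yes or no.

Answer: yes

Derivation:
Op 1 fold_up: fold axis h@8; visible region now rows[0,8) x cols[0,8) = 8x8
Op 2 fold_up: fold axis h@4; visible region now rows[0,4) x cols[0,8) = 4x8
Op 3 fold_up: fold axis h@2; visible region now rows[0,2) x cols[0,8) = 2x8
Op 4 fold_down: fold axis h@1; visible region now rows[1,2) x cols[0,8) = 1x8
Op 5 cut(0, 5): punch at orig (1,5); cuts so far [(1, 5)]; region rows[1,2) x cols[0,8) = 1x8
Op 6 cut(0, 6): punch at orig (1,6); cuts so far [(1, 5), (1, 6)]; region rows[1,2) x cols[0,8) = 1x8
Unfold 1 (reflect across h@1): 4 holes -> [(0, 5), (0, 6), (1, 5), (1, 6)]
Unfold 2 (reflect across h@2): 8 holes -> [(0, 5), (0, 6), (1, 5), (1, 6), (2, 5), (2, 6), (3, 5), (3, 6)]
Unfold 3 (reflect across h@4): 16 holes -> [(0, 5), (0, 6), (1, 5), (1, 6), (2, 5), (2, 6), (3, 5), (3, 6), (4, 5), (4, 6), (5, 5), (5, 6), (6, 5), (6, 6), (7, 5), (7, 6)]
Unfold 4 (reflect across h@8): 32 holes -> [(0, 5), (0, 6), (1, 5), (1, 6), (2, 5), (2, 6), (3, 5), (3, 6), (4, 5), (4, 6), (5, 5), (5, 6), (6, 5), (6, 6), (7, 5), (7, 6), (8, 5), (8, 6), (9, 5), (9, 6), (10, 5), (10, 6), (11, 5), (11, 6), (12, 5), (12, 6), (13, 5), (13, 6), (14, 5), (14, 6), (15, 5), (15, 6)]
Holes: [(0, 5), (0, 6), (1, 5), (1, 6), (2, 5), (2, 6), (3, 5), (3, 6), (4, 5), (4, 6), (5, 5), (5, 6), (6, 5), (6, 6), (7, 5), (7, 6), (8, 5), (8, 6), (9, 5), (9, 6), (10, 5), (10, 6), (11, 5), (11, 6), (12, 5), (12, 6), (13, 5), (13, 6), (14, 5), (14, 6), (15, 5), (15, 6)]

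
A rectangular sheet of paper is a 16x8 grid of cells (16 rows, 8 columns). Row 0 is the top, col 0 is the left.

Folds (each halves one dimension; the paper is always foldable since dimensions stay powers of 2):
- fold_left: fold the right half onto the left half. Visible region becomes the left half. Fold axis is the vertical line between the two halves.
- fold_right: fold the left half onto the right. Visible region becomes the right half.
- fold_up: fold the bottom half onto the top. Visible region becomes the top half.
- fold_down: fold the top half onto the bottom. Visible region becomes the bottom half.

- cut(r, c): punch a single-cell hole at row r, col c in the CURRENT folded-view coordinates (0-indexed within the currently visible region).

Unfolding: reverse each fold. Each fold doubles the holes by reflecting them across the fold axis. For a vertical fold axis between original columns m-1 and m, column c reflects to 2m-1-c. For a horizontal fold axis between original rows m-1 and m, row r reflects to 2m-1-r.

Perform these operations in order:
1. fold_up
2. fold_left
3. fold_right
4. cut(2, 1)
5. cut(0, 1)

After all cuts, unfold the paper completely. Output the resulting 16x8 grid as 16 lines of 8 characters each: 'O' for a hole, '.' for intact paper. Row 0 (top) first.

Op 1 fold_up: fold axis h@8; visible region now rows[0,8) x cols[0,8) = 8x8
Op 2 fold_left: fold axis v@4; visible region now rows[0,8) x cols[0,4) = 8x4
Op 3 fold_right: fold axis v@2; visible region now rows[0,8) x cols[2,4) = 8x2
Op 4 cut(2, 1): punch at orig (2,3); cuts so far [(2, 3)]; region rows[0,8) x cols[2,4) = 8x2
Op 5 cut(0, 1): punch at orig (0,3); cuts so far [(0, 3), (2, 3)]; region rows[0,8) x cols[2,4) = 8x2
Unfold 1 (reflect across v@2): 4 holes -> [(0, 0), (0, 3), (2, 0), (2, 3)]
Unfold 2 (reflect across v@4): 8 holes -> [(0, 0), (0, 3), (0, 4), (0, 7), (2, 0), (2, 3), (2, 4), (2, 7)]
Unfold 3 (reflect across h@8): 16 holes -> [(0, 0), (0, 3), (0, 4), (0, 7), (2, 0), (2, 3), (2, 4), (2, 7), (13, 0), (13, 3), (13, 4), (13, 7), (15, 0), (15, 3), (15, 4), (15, 7)]

Answer: O..OO..O
........
O..OO..O
........
........
........
........
........
........
........
........
........
........
O..OO..O
........
O..OO..O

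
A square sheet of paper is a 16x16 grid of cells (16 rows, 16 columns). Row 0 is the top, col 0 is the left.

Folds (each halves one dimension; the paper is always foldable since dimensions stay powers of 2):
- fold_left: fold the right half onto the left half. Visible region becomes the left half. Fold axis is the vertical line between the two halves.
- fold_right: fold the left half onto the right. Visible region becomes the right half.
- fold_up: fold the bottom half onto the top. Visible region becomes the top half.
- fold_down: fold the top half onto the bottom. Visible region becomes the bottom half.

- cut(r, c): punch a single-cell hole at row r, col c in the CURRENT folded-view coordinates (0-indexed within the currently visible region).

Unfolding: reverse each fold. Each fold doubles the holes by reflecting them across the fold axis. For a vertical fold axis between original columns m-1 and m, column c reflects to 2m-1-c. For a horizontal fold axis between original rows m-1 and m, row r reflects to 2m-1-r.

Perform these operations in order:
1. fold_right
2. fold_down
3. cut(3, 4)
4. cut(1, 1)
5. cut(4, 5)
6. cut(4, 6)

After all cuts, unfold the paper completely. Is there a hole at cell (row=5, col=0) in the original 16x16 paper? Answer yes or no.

Answer: no

Derivation:
Op 1 fold_right: fold axis v@8; visible region now rows[0,16) x cols[8,16) = 16x8
Op 2 fold_down: fold axis h@8; visible region now rows[8,16) x cols[8,16) = 8x8
Op 3 cut(3, 4): punch at orig (11,12); cuts so far [(11, 12)]; region rows[8,16) x cols[8,16) = 8x8
Op 4 cut(1, 1): punch at orig (9,9); cuts so far [(9, 9), (11, 12)]; region rows[8,16) x cols[8,16) = 8x8
Op 5 cut(4, 5): punch at orig (12,13); cuts so far [(9, 9), (11, 12), (12, 13)]; region rows[8,16) x cols[8,16) = 8x8
Op 6 cut(4, 6): punch at orig (12,14); cuts so far [(9, 9), (11, 12), (12, 13), (12, 14)]; region rows[8,16) x cols[8,16) = 8x8
Unfold 1 (reflect across h@8): 8 holes -> [(3, 13), (3, 14), (4, 12), (6, 9), (9, 9), (11, 12), (12, 13), (12, 14)]
Unfold 2 (reflect across v@8): 16 holes -> [(3, 1), (3, 2), (3, 13), (3, 14), (4, 3), (4, 12), (6, 6), (6, 9), (9, 6), (9, 9), (11, 3), (11, 12), (12, 1), (12, 2), (12, 13), (12, 14)]
Holes: [(3, 1), (3, 2), (3, 13), (3, 14), (4, 3), (4, 12), (6, 6), (6, 9), (9, 6), (9, 9), (11, 3), (11, 12), (12, 1), (12, 2), (12, 13), (12, 14)]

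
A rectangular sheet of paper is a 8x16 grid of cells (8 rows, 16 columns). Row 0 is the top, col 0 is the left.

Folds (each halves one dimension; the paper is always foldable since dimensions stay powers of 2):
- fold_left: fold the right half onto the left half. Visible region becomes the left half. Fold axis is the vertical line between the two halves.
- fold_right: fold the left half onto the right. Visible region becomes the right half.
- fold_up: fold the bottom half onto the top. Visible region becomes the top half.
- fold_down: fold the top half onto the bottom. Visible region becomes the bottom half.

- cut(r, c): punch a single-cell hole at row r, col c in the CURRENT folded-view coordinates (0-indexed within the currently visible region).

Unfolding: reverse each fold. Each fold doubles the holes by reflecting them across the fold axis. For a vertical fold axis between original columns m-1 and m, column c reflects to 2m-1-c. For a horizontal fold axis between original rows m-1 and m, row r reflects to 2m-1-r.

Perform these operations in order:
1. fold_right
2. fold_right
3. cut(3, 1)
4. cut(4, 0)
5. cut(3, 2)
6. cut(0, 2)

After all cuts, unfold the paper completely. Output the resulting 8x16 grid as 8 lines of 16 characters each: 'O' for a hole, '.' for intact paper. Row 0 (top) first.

Op 1 fold_right: fold axis v@8; visible region now rows[0,8) x cols[8,16) = 8x8
Op 2 fold_right: fold axis v@12; visible region now rows[0,8) x cols[12,16) = 8x4
Op 3 cut(3, 1): punch at orig (3,13); cuts so far [(3, 13)]; region rows[0,8) x cols[12,16) = 8x4
Op 4 cut(4, 0): punch at orig (4,12); cuts so far [(3, 13), (4, 12)]; region rows[0,8) x cols[12,16) = 8x4
Op 5 cut(3, 2): punch at orig (3,14); cuts so far [(3, 13), (3, 14), (4, 12)]; region rows[0,8) x cols[12,16) = 8x4
Op 6 cut(0, 2): punch at orig (0,14); cuts so far [(0, 14), (3, 13), (3, 14), (4, 12)]; region rows[0,8) x cols[12,16) = 8x4
Unfold 1 (reflect across v@12): 8 holes -> [(0, 9), (0, 14), (3, 9), (3, 10), (3, 13), (3, 14), (4, 11), (4, 12)]
Unfold 2 (reflect across v@8): 16 holes -> [(0, 1), (0, 6), (0, 9), (0, 14), (3, 1), (3, 2), (3, 5), (3, 6), (3, 9), (3, 10), (3, 13), (3, 14), (4, 3), (4, 4), (4, 11), (4, 12)]

Answer: .O....O..O....O.
................
................
.OO..OO..OO..OO.
...OO......OO...
................
................
................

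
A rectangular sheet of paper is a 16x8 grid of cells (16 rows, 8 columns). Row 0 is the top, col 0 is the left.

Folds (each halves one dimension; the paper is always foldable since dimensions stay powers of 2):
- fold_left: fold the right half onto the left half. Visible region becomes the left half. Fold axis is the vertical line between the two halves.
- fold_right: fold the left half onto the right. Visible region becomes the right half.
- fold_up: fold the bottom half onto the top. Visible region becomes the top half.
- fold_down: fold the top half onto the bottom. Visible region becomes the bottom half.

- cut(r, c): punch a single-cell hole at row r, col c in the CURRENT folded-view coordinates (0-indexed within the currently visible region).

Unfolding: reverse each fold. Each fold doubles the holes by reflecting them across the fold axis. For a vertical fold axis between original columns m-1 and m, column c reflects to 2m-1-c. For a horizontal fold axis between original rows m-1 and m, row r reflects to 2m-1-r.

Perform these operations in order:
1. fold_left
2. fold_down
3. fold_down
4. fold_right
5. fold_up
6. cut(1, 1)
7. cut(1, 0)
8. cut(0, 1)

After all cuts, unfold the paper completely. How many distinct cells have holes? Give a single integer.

Answer: 96

Derivation:
Op 1 fold_left: fold axis v@4; visible region now rows[0,16) x cols[0,4) = 16x4
Op 2 fold_down: fold axis h@8; visible region now rows[8,16) x cols[0,4) = 8x4
Op 3 fold_down: fold axis h@12; visible region now rows[12,16) x cols[0,4) = 4x4
Op 4 fold_right: fold axis v@2; visible region now rows[12,16) x cols[2,4) = 4x2
Op 5 fold_up: fold axis h@14; visible region now rows[12,14) x cols[2,4) = 2x2
Op 6 cut(1, 1): punch at orig (13,3); cuts so far [(13, 3)]; region rows[12,14) x cols[2,4) = 2x2
Op 7 cut(1, 0): punch at orig (13,2); cuts so far [(13, 2), (13, 3)]; region rows[12,14) x cols[2,4) = 2x2
Op 8 cut(0, 1): punch at orig (12,3); cuts so far [(12, 3), (13, 2), (13, 3)]; region rows[12,14) x cols[2,4) = 2x2
Unfold 1 (reflect across h@14): 6 holes -> [(12, 3), (13, 2), (13, 3), (14, 2), (14, 3), (15, 3)]
Unfold 2 (reflect across v@2): 12 holes -> [(12, 0), (12, 3), (13, 0), (13, 1), (13, 2), (13, 3), (14, 0), (14, 1), (14, 2), (14, 3), (15, 0), (15, 3)]
Unfold 3 (reflect across h@12): 24 holes -> [(8, 0), (8, 3), (9, 0), (9, 1), (9, 2), (9, 3), (10, 0), (10, 1), (10, 2), (10, 3), (11, 0), (11, 3), (12, 0), (12, 3), (13, 0), (13, 1), (13, 2), (13, 3), (14, 0), (14, 1), (14, 2), (14, 3), (15, 0), (15, 3)]
Unfold 4 (reflect across h@8): 48 holes -> [(0, 0), (0, 3), (1, 0), (1, 1), (1, 2), (1, 3), (2, 0), (2, 1), (2, 2), (2, 3), (3, 0), (3, 3), (4, 0), (4, 3), (5, 0), (5, 1), (5, 2), (5, 3), (6, 0), (6, 1), (6, 2), (6, 3), (7, 0), (7, 3), (8, 0), (8, 3), (9, 0), (9, 1), (9, 2), (9, 3), (10, 0), (10, 1), (10, 2), (10, 3), (11, 0), (11, 3), (12, 0), (12, 3), (13, 0), (13, 1), (13, 2), (13, 3), (14, 0), (14, 1), (14, 2), (14, 3), (15, 0), (15, 3)]
Unfold 5 (reflect across v@4): 96 holes -> [(0, 0), (0, 3), (0, 4), (0, 7), (1, 0), (1, 1), (1, 2), (1, 3), (1, 4), (1, 5), (1, 6), (1, 7), (2, 0), (2, 1), (2, 2), (2, 3), (2, 4), (2, 5), (2, 6), (2, 7), (3, 0), (3, 3), (3, 4), (3, 7), (4, 0), (4, 3), (4, 4), (4, 7), (5, 0), (5, 1), (5, 2), (5, 3), (5, 4), (5, 5), (5, 6), (5, 7), (6, 0), (6, 1), (6, 2), (6, 3), (6, 4), (6, 5), (6, 6), (6, 7), (7, 0), (7, 3), (7, 4), (7, 7), (8, 0), (8, 3), (8, 4), (8, 7), (9, 0), (9, 1), (9, 2), (9, 3), (9, 4), (9, 5), (9, 6), (9, 7), (10, 0), (10, 1), (10, 2), (10, 3), (10, 4), (10, 5), (10, 6), (10, 7), (11, 0), (11, 3), (11, 4), (11, 7), (12, 0), (12, 3), (12, 4), (12, 7), (13, 0), (13, 1), (13, 2), (13, 3), (13, 4), (13, 5), (13, 6), (13, 7), (14, 0), (14, 1), (14, 2), (14, 3), (14, 4), (14, 5), (14, 6), (14, 7), (15, 0), (15, 3), (15, 4), (15, 7)]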